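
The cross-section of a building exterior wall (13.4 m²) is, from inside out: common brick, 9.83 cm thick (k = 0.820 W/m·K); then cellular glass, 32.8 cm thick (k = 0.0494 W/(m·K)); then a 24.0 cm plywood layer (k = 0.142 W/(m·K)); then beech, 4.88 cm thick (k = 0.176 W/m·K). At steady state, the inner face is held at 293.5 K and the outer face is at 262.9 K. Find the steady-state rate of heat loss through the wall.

Q = 47.0 W

Series thermal resistances, inner to outer:
  R_common brick = L/(kA) = 0.0983/(0.820·13.4) = 0.008946 K/W
  R_cellular glass = L/(kA) = 0.328/(0.0494·13.4) = 0.4955 K/W
  R_plywood = L/(kA) = 0.240/(0.142·13.4) = 0.1261 K/W
  R_beech = L/(kA) = 0.0488/(0.176·13.4) = 0.02069 K/W
ΣR = 0.008946 + 0.4955 + 0.1261 + 0.02069 = 0.6512 K/W
Q = ΔT/ΣR = (293.5 K − 262.9 K)/0.6512 = 47.0 W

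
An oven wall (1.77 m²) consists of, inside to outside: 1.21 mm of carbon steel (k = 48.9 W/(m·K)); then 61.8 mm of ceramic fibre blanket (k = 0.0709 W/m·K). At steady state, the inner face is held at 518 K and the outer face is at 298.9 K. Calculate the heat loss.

Q = 445 W

Treat each layer as a resistance in series:
  R_carbon steel = L/(kA) = 0.00121/(48.9·1.77) = 1.398×10^-5 K/W
  R_ceramic fibre blanket = L/(kA) = 0.0618/(0.0709·1.77) = 0.4925 K/W
ΣR = 1.398×10^-5 + 0.4925 = 0.4925 K/W
Q = ΔT/ΣR = (518 K − 298.9 K)/0.4925 = 445 W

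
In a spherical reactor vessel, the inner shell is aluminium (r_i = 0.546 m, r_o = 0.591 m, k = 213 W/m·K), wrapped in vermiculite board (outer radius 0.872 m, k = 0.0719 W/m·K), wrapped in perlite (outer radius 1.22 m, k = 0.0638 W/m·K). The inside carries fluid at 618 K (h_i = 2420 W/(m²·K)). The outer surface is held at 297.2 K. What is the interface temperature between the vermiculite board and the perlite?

Series thermal resistances, inner to outer:
  R_conv,in = 1/(4πr²h) = 1/(4π·0.546²·2420) = 1.103×10^-4 K/W
  R_aluminium = (1/0.546 − 1/0.591)/(4πk) = 0.1395/(4π·213) = 5.210×10^-5 K/W
  R_vermiculite board = (1/0.591 − 1/0.872)/(4πk) = 0.5453/(4π·0.0719) = 0.6035 K/W
  R_perlite = (1/0.872 − 1/1.22)/(4πk) = 0.3271/(4π·0.0638) = 0.4080 K/W
ΣR = 1.103×10^-4 + 5.210×10^-5 + 0.6035 + 0.4080 = 1.012 K/W
Q = ΔT/ΣR = (618 K − 297.2 K)/1.012 = 317.0 W
From the inner boundary to the vermiculite board/perlite interface, ΣR_partial = 0.6037 K/W.
T_interface = T_in − Q·ΣR_partial = 618 K − (317.0)(0.6037) = 427 K

T = 427 K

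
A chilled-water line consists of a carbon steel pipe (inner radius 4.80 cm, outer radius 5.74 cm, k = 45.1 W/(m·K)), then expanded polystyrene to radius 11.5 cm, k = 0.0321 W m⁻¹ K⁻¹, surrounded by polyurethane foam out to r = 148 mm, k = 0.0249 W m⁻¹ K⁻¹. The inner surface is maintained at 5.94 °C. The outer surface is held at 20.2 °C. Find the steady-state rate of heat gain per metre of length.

Series thermal resistances, inner to outer:
  R'_carbon steel = ln(0.0574/0.0480)/(2πk) = 0.1788/(2π·45.1) = 6.311×10^-4 m·K/W
  R'_expanded polystyrene = ln(0.115/0.0574)/(2πk) = 0.6949/(2π·0.0321) = 3.445 m·K/W
  R'_polyurethane foam = ln(0.148/0.115)/(2πk) = 0.2523/(2π·0.0249) = 1.613 m·K/W
ΣR = 6.311×10^-4 + 3.445 + 1.613 = 5.059 m·K/W
Q' = ΔT/ΣR = (5.94 °C − 20.2 °C)/5.059 = -2.82 W/m
(Negative Q' ⇒ heat flows inward; heat gain = 2.82 W/m.)

Q' = 2.82 W/m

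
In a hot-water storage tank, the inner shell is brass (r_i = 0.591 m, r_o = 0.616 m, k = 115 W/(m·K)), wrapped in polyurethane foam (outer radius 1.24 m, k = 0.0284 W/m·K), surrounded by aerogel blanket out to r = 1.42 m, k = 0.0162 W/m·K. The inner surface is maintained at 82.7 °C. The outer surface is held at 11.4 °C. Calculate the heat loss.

Q = 25.5 W

Treat each layer as a resistance in series:
  R_brass = (1/0.591 − 1/0.616)/(4πk) = 0.06867/(4π·115) = 4.752×10^-5 K/W
  R_polyurethane foam = (1/0.616 − 1/1.24)/(4πk) = 0.8169/(4π·0.0284) = 2.289 K/W
  R_aerogel blanket = (1/1.24 − 1/1.42)/(4πk) = 0.1022/(4π·0.0162) = 0.5022 K/W
ΣR = 4.752×10^-5 + 2.289 + 0.5022 = 2.791 K/W
Q = ΔT/ΣR = (82.7 °C − 11.4 °C)/2.791 = 25.5 W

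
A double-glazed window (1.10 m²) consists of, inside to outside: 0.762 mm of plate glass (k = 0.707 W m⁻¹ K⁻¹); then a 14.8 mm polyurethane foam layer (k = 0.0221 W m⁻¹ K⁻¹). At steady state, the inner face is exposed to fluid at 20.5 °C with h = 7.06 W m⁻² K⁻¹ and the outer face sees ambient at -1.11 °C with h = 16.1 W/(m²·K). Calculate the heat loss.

Treat each layer as a resistance in series:
  R_conv,in = 1/(hA) = 1/(7.06·1.10) = 0.1288 K/W
  R_plate glass = L/(kA) = 7.62×10^-4/(0.707·1.10) = 9.798×10^-4 K/W
  R_polyurethane foam = L/(kA) = 0.0148/(0.0221·1.10) = 0.6088 K/W
  R_conv,out = 1/(hA) = 1/(16.1·1.10) = 0.05647 K/W
ΣR = 0.1288 + 9.798×10^-4 + 0.6088 + 0.05647 = 0.7950 K/W
Q = ΔT/ΣR = (20.5 °C − -1.11 °C)/0.7950 = 27.2 W

Q = 27.2 W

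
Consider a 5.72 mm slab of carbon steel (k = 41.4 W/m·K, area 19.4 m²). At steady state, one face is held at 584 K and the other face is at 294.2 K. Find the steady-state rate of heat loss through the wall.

Q = kA·ΔT/L = 41.4 × 19.4 × |584 K − 294.2 K| / 0.00572 = 4.07×10^7 W

Q = 4.07×10^7 W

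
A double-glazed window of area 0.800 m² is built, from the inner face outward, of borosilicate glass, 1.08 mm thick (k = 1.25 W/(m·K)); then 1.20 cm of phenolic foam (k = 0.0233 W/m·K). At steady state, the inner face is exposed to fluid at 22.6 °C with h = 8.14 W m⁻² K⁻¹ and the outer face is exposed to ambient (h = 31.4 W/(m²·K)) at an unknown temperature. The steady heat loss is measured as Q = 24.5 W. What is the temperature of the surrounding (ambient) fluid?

Sum the resistances:
  R_conv,in = 1/(hA) = 1/(8.14·0.800) = 0.1536 K/W
  R_borosilicate glass = L/(kA) = 0.00108/(1.25·0.800) = 0.001080 K/W
  R_phenolic foam = L/(kA) = 0.0120/(0.0233·0.800) = 0.6438 K/W
  R_conv,out = 1/(hA) = 1/(31.4·0.800) = 0.03981 K/W
ΣR = 0.8382 K/W
ΔT = Q·ΣR = 24.5 × 0.8382 = 20.54 K
Heat flows outward, so T_out = T_in − ΔT = 22.6 − 20.54 = 2.06 °C

T_out = 2.06 °C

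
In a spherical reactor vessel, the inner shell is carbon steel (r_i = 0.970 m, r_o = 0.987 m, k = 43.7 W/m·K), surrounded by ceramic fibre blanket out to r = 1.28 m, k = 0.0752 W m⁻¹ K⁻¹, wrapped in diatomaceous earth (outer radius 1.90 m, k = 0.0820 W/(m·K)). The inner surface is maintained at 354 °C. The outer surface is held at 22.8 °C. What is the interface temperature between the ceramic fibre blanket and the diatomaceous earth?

T = 189 °C

Series thermal resistances, inner to outer:
  R_carbon steel = (1/0.970 − 1/0.987)/(4πk) = 0.01776/(4π·43.7) = 3.233×10^-5 K/W
  R_ceramic fibre blanket = (1/0.987 − 1/1.28)/(4πk) = 0.2319/(4π·0.0752) = 0.2454 K/W
  R_diatomaceous earth = (1/1.28 − 1/1.90)/(4πk) = 0.2549/(4π·0.0820) = 0.2474 K/W
ΣR = 3.233×10^-5 + 0.2454 + 0.2474 = 0.4928 K/W
Q = ΔT/ΣR = (354 °C − 22.8 °C)/0.4928 = 672.1 W
From the inner boundary to the ceramic fibre blanket/diatomaceous earth interface, ΣR_partial = 0.2454 K/W.
T_interface = T_in − Q·ΣR_partial = 354 °C − (672.1)(0.2454) = 189 °C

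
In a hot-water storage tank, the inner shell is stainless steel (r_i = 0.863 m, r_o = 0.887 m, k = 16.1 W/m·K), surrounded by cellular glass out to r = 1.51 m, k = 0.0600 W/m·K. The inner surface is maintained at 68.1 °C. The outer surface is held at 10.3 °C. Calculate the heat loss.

Treat each layer as a resistance in series:
  R_stainless steel = (1/0.863 − 1/0.887)/(4πk) = 0.03135/(4π·16.1) = 1.550×10^-4 K/W
  R_cellular glass = (1/0.887 − 1/1.51)/(4πk) = 0.4651/(4π·0.0600) = 0.6169 K/W
ΣR = 1.550×10^-4 + 0.6169 = 0.6171 K/W
Q = ΔT/ΣR = (68.1 °C − 10.3 °C)/0.6171 = 93.7 W

Q = 93.7 W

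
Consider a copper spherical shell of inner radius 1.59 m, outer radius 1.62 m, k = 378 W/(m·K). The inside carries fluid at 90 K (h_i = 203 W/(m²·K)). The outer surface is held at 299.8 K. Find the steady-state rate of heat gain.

Q = 1330 kW

Series thermal resistances, inner to outer:
  R_conv,in = 1/(4πr²h) = 1/(4π·1.59²·203) = 1.551×10^-4 K/W
  R_copper = (1/1.59 − 1/1.62)/(4πk) = 0.01165/(4π·378) = 2.452×10^-6 K/W
ΣR = 1.551×10^-4 + 2.452×10^-6 = 1.576×10^-4 K/W
Q = ΔT/ΣR = (90 K − 299.8 K)/1.576×10^-4 = -1.33×10^6 W
(Negative Q ⇒ heat flows inward; heat gain = 1.33×10^6 W.)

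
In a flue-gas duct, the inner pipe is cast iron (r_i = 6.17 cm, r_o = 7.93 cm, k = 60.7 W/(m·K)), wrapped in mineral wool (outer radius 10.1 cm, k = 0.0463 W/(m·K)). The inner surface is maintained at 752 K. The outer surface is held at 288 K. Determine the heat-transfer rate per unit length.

Q' = 558 W/m

Series thermal resistances, inner to outer:
  R'_cast iron = ln(0.0793/0.0617)/(2πk) = 0.2510/(2π·60.7) = 6.580×10^-4 m·K/W
  R'_mineral wool = ln(0.101/0.0793)/(2πk) = 0.2419/(2π·0.0463) = 0.8315 m·K/W
ΣR = 6.580×10^-4 + 0.8315 = 0.8322 m·K/W
Q' = ΔT/ΣR = (752 K − 288 K)/0.8322 = 558 W/m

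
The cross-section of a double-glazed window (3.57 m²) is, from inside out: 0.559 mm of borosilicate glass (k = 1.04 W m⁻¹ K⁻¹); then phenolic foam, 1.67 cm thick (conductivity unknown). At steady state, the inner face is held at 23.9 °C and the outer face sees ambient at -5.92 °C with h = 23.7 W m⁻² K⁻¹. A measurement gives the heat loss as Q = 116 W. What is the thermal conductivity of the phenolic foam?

k = 0.0191 W/m·K

ΣR = ΔT/Q = |23.9 − -5.92|/116 = 0.2571 K/W
Known resistances:
  R_borosilicate glass = L/(kA) = 5.59×10^-4/(1.04·3.57) = 1.506×10^-4 K/W
  R_conv,out = 1/(hA) = 1/(23.7·3.57) = 0.01182 K/W
R_phenolic foam = ΣR − ΣR_known = 0.2571 − 0.01197 = 0.2451 K/W
L/(kA) = 0.2451 ⇒ k = 0.0167/(0.2451·3.57) = 0.0191 W/m·K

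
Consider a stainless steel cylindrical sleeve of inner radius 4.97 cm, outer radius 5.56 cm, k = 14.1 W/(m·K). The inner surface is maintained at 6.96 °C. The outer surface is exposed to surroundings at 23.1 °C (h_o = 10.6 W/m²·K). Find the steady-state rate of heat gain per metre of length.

Q' = 59.5 W/m

Resistance network (inner→outer):
  R'_stainless steel = ln(0.0556/0.0497)/(2πk) = 0.1122/(2π·14.1) = 0.001266 m·K/W
  R'_conv,out = 1/(2πr h) = 1/(2π·0.0556·10.6) = 0.2700 m·K/W
ΣR = 0.001266 + 0.2700 = 0.2713 m·K/W
Q' = ΔT/ΣR = (6.96 °C − 23.1 °C)/0.2713 = -59.5 W/m
(Negative Q' ⇒ heat flows inward; heat gain = 59.5 W/m.)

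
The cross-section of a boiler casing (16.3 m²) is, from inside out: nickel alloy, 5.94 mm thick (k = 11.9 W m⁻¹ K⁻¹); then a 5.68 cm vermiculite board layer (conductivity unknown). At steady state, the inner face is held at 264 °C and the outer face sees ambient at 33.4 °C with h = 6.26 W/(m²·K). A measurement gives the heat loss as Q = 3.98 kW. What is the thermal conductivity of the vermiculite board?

k = 0.0724 W/m·K

ΣR = ΔT/Q = |264 − 33.4|/3980 = 0.05794 K/W
Known resistances:
  R_nickel alloy = L/(kA) = 0.00594/(11.9·16.3) = 3.062×10^-5 K/W
  R_conv,out = 1/(hA) = 1/(6.26·16.3) = 0.009800 K/W
R_vermiculite board = ΣR − ΣR_known = 0.05794 − 0.009831 = 0.04811 K/W
L/(kA) = 0.04811 ⇒ k = 0.0568/(0.04811·16.3) = 0.0724 W/m·K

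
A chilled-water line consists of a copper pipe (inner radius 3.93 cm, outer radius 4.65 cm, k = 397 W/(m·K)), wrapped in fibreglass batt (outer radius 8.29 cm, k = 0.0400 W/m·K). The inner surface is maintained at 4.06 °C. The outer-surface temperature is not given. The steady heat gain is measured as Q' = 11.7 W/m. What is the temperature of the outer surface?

Series resistances:
  R'_copper = ln(0.0465/0.0393)/(2πk) = 0.1682/(2π·397) = 6.744×10^-5 m·K/W
  R'_fibreglass batt = ln(0.0829/0.0465)/(2πk) = 0.5782/(2π·0.0400) = 2.301 m·K/W
ΣR = 2.301 m·K/W
ΔT = Q'·ΣR = 11.7 × 2.301 = 26.92 K
Heat flows inward, so T_out = T_in + ΔT = 4.06 + 26.92 = 31.0 °C

T_out = 31.0 °C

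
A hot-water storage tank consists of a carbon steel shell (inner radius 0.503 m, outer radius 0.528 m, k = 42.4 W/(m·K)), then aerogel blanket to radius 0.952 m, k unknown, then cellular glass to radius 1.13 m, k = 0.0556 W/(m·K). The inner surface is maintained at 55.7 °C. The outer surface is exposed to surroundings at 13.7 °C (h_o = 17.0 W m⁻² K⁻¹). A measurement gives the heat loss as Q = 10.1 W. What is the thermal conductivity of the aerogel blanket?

k = 0.0171 W/m·K

ΣR = ΔT/Q = |55.7 − 13.7|/10.1 = 4.158 K/W
Known resistances:
  R_carbon steel = (1/0.503 − 1/0.528)/(4πk) = 0.09413/(4π·42.4) = 1.767×10^-4 K/W
  R_cellular glass = (1/0.952 − 1/1.13)/(4πk) = 0.1655/(4π·0.0556) = 0.2368 K/W
  R_conv,out = 1/(4πr²h) = 1/(4π·1.13²·17.0) = 0.003666 K/W
R_aerogel blanket = ΣR − ΣR_known = 4.158 − 0.2406 = 3.917 K/W
(1/r₁−1/r₂)/(4πk) = 3.917 ⇒ k = 0.8435/(4π·3.917) = 0.0171 W/m·K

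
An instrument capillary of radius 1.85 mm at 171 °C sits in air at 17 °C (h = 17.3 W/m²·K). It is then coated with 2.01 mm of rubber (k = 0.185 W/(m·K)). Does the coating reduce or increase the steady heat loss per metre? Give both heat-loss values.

increases: 31.0 → 51.1 W/m

Critical radius for a cylinder: r_cr = k/h = 0.0107 m = 1.07 cm.
Outer radius after coating: r₂ = 0.00185 + 0.00201 = 0.00386 m.
Since r₁ < r_cr and r₂ ≤ r_cr, the coating moves toward the maximum at r_cr — heat loss rises.
Bare: R = 1/(2πr₁h) = 4.973 m·K/W; Q = 154/4.973 = 31.0 W/m.
Coated: R = R_cond + R_conv = 3.016 m·K/W; Q = 154/3.016 = 51.1 W/m.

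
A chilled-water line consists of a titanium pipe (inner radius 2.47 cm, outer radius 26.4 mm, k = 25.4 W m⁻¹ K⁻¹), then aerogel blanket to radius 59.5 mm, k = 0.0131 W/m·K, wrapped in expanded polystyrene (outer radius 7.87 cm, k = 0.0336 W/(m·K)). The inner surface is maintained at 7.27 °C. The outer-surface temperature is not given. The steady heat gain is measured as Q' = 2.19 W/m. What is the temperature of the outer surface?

T_out = 31.8 °C

Series resistances:
  R'_titanium = ln(0.0264/0.0247)/(2πk) = 0.06656/(2π·25.4) = 4.171×10^-4 m·K/W
  R'_aerogel blanket = ln(0.0595/0.0264)/(2πk) = 0.8126/(2π·0.0131) = 9.873 m·K/W
  R'_expanded polystyrene = ln(0.0787/0.0595)/(2πk) = 0.2797/(2π·0.0336) = 1.325 m·K/W
ΣR = 11.20 m·K/W
ΔT = Q'·ΣR = 2.19 × 11.20 = 24.53 K
Heat flows inward, so T_out = T_in + ΔT = 7.27 + 24.53 = 31.8 °C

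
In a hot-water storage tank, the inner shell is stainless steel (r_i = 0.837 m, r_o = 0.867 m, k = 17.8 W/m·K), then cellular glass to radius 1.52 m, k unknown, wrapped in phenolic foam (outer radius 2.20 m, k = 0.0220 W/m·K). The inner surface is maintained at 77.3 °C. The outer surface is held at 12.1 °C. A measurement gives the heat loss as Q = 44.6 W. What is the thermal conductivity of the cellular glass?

k = 0.0543 W/m·K

ΣR = ΔT/Q = |77.3 − 12.1|/44.6 = 1.462 K/W
Known resistances:
  R_stainless steel = (1/0.837 − 1/0.867)/(4πk) = 0.04134/(4π·17.8) = 1.848×10^-4 K/W
  R_phenolic foam = (1/1.52 − 1/2.20)/(4πk) = 0.2033/(4π·0.0220) = 0.7355 K/W
R_cellular glass = ΣR − ΣR_known = 1.462 − 0.7357 = 0.7263 K/W
(1/r₁−1/r₂)/(4πk) = 0.7263 ⇒ k = 0.4955/(4π·0.7263) = 0.0543 W/m·K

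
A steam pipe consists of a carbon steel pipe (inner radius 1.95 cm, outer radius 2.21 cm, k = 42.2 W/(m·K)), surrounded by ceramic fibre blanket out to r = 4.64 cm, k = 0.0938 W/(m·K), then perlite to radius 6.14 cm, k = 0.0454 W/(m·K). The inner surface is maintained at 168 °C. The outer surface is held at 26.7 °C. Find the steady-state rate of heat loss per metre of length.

Q' = 63.1 W/m

Treat each layer as a resistance in series:
  R'_carbon steel = ln(0.0221/0.0195)/(2πk) = 0.1252/(2π·42.2) = 4.720×10^-4 m·K/W
  R'_ceramic fibre blanket = ln(0.0464/0.0221)/(2πk) = 0.7417/(2π·0.0938) = 1.259 m·K/W
  R'_perlite = ln(0.0614/0.0464)/(2πk) = 0.2801/(2π·0.0454) = 0.9820 m·K/W
ΣR = 4.720×10^-4 + 1.259 + 0.9820 = 2.241 m·K/W
Q' = ΔT/ΣR = (168 °C − 26.7 °C)/2.241 = 63.1 W/m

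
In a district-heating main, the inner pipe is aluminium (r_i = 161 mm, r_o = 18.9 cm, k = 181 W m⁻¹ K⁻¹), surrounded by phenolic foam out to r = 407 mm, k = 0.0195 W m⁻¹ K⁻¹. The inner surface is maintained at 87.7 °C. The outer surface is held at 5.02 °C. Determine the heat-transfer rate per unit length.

Series thermal resistances, inner to outer:
  R'_aluminium = ln(0.189/0.161)/(2πk) = 0.1603/(2π·181) = 1.410×10^-4 m·K/W
  R'_phenolic foam = ln(0.407/0.189)/(2πk) = 0.7671/(2π·0.0195) = 6.261 m·K/W
ΣR = 1.410×10^-4 + 6.261 = 6.261 m·K/W
Q' = ΔT/ΣR = (87.7 °C − 5.02 °C)/6.261 = 13.2 W/m

Q' = 13.2 W/m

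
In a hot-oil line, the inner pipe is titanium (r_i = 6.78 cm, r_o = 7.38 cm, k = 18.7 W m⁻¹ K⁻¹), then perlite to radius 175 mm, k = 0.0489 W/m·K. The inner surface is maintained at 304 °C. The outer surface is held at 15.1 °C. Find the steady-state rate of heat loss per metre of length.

Treat each layer as a resistance in series:
  R'_titanium = ln(0.0738/0.0678)/(2πk) = 0.08480/(2π·18.7) = 7.217×10^-4 m·K/W
  R'_perlite = ln(0.175/0.0738)/(2πk) = 0.8634/(2π·0.0489) = 2.810 m·K/W
ΣR = 7.217×10^-4 + 2.810 = 2.811 m·K/W
Q' = ΔT/ΣR = (304 °C − 15.1 °C)/2.811 = 103 W/m

Q' = 103 W/m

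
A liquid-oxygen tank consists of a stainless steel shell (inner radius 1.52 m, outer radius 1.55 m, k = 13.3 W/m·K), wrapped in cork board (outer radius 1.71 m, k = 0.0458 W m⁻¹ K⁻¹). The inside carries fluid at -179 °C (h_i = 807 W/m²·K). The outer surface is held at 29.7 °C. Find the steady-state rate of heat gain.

Q = 1990 W

Resistance network (inner→outer):
  R_conv,in = 1/(4πr²h) = 1/(4π·1.52²·807) = 4.268×10^-5 K/W
  R_stainless steel = (1/1.52 − 1/1.55)/(4πk) = 0.01273/(4π·13.3) = 7.619×10^-5 K/W
  R_cork board = (1/1.55 − 1/1.71)/(4πk) = 0.06037/(4π·0.0458) = 0.1049 K/W
ΣR = 4.268×10^-5 + 7.619×10^-5 + 0.1049 = 0.1050 K/W
Q = ΔT/ΣR = (-179 °C − 29.7 °C)/0.1050 = -1990 W
(Negative Q ⇒ heat flows inward; heat gain = 1990 W.)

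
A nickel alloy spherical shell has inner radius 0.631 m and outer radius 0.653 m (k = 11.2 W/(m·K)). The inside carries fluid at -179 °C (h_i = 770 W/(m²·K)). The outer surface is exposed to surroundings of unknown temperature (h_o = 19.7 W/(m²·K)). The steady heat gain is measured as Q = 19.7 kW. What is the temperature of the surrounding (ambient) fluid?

Series resistances:
  R_conv,in = 1/(4πr²h) = 1/(4π·0.631²·770) = 2.596×10^-4 K/W
  R_nickel alloy = (1/0.631 − 1/0.653)/(4πk) = 0.05339/(4π·11.2) = 3.794×10^-4 K/W
  R_conv,out = 1/(4πr²h) = 1/(4π·0.653²·19.7) = 0.009473 K/W
ΣR = 0.01011 K/W
ΔT = Q·ΣR = 19700 × 0.01011 = 199.2 K
Heat flows inward, so T_out = T_in + ΔT = -179 + 199.2 = 20.2 °C

T_out = 20.2 °C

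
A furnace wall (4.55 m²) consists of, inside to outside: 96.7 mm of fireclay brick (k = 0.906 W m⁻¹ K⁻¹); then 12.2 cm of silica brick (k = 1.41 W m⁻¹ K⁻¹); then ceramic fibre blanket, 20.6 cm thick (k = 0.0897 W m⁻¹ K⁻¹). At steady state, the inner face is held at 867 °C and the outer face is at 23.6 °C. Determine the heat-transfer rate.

Series thermal resistances, inner to outer:
  R_fireclay brick = L/(kA) = 0.0967/(0.906·4.55) = 0.02346 K/W
  R_silica brick = L/(kA) = 0.122/(1.41·4.55) = 0.01902 K/W
  R_ceramic fibre blanket = L/(kA) = 0.206/(0.0897·4.55) = 0.5047 K/W
ΣR = 0.02346 + 0.01902 + 0.5047 = 0.5472 K/W
Q = ΔT/ΣR = (867 °C − 23.6 °C)/0.5472 = 1540 W

Q = 1540 W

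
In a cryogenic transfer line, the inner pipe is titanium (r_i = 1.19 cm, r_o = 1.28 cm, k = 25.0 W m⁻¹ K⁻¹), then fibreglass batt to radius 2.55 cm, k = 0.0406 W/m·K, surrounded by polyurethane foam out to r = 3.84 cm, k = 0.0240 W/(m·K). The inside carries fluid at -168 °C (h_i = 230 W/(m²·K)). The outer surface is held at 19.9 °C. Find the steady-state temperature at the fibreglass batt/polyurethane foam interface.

T = -73.3 °C

Resistance network (inner→outer):
  R'_conv,in = 1/(2πr h) = 1/(2π·0.0119·230) = 0.05815 m·K/W
  R'_titanium = ln(0.0128/0.0119)/(2πk) = 0.07291/(2π·25.0) = 4.641×10^-4 m·K/W
  R'_fibreglass batt = ln(0.0255/0.0128)/(2πk) = 0.6892/(2π·0.0406) = 2.702 m·K/W
  R'_polyurethane foam = ln(0.0384/0.0255)/(2πk) = 0.4094/(2π·0.0240) = 2.715 m·K/W
ΣR = 0.05815 + 4.641×10^-4 + 2.702 + 2.715 = 5.476 m·K/W
Q' = ΔT/ΣR = (-168 °C − 19.9 °C)/5.476 = -34.31 W/m
From the inner boundary to the fibreglass batt/polyurethane foam interface, ΣR_partial = 2.761 m·K/W.
T_interface = T_in − Q'·ΣR_partial = -168 °C − (-34.31)(2.761) = -73.3 °C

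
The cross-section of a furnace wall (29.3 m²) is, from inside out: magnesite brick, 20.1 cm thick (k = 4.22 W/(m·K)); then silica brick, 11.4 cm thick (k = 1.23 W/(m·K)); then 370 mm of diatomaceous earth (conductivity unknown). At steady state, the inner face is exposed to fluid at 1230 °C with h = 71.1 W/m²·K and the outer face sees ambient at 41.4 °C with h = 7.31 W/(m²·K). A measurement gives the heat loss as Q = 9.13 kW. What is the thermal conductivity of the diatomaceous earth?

k = 0.105 W/m·K

ΣR = ΔT/Q = |1230 − 41.4|/9130 = 0.1302 K/W
Known resistances:
  R_conv,in = 1/(hA) = 1/(71.1·29.3) = 4.800×10^-4 K/W
  R_magnesite brick = L/(kA) = 0.201/(4.22·29.3) = 0.001626 K/W
  R_silica brick = L/(kA) = 0.114/(1.23·29.3) = 0.003163 K/W
  R_conv,out = 1/(hA) = 1/(7.31·29.3) = 0.004669 K/W
R_diatomaceous earth = ΣR − ΣR_known = 0.1302 − 0.009938 = 0.1203 K/W
L/(kA) = 0.1203 ⇒ k = 0.370/(0.1203·29.3) = 0.105 W/m·K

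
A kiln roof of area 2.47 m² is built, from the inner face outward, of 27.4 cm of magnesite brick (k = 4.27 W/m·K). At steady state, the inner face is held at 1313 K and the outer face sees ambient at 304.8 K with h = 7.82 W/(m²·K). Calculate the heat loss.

Treat each layer as a resistance in series:
  R_magnesite brick = L/(kA) = 0.274/(4.27·2.47) = 0.02598 K/W
  R_conv,out = 1/(hA) = 1/(7.82·2.47) = 0.05177 K/W
ΣR = 0.02598 + 0.05177 = 0.07775 K/W
Q = ΔT/ΣR = (1313 K − 304.8 K)/0.07775 = 13000 W

Q = 13.0 kW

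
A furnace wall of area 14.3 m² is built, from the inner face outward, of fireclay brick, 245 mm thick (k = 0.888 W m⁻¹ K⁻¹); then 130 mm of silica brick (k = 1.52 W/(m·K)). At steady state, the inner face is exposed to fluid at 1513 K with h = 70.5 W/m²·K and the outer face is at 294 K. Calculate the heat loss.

Treat each layer as a resistance in series:
  R_conv,in = 1/(hA) = 1/(70.5·14.3) = 9.919×10^-4 K/W
  R_fireclay brick = L/(kA) = 0.245/(0.888·14.3) = 0.01929 K/W
  R_silica brick = L/(kA) = 0.130/(1.52·14.3) = 0.005981 K/W
ΣR = 9.919×10^-4 + 0.01929 + 0.005981 = 0.02626 K/W
Q = ΔT/ΣR = (1513 K − 294 K)/0.02626 = 46400 W

Q = 46.4 kW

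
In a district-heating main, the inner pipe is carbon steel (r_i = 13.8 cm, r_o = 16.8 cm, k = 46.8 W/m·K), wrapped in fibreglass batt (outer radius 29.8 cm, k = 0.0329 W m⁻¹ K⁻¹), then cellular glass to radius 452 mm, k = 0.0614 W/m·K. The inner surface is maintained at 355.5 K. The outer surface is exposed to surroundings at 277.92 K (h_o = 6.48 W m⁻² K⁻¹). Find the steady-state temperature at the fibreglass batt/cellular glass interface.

Series thermal resistances, inner to outer:
  R'_carbon steel = ln(0.168/0.138)/(2πk) = 0.1967/(2π·46.8) = 6.690×10^-4 m·K/W
  R'_fibreglass batt = ln(0.298/0.168)/(2πk) = 0.5731/(2π·0.0329) = 2.773 m·K/W
  R'_cellular glass = ln(0.452/0.298)/(2πk) = 0.4166/(2π·0.0614) = 1.080 m·K/W
  R'_conv,out = 1/(2πr h) = 1/(2π·0.452·6.48) = 0.05434 m·K/W
ΣR = 6.690×10^-4 + 2.773 + 1.080 + 0.05434 = 3.908 m·K/W
Q' = ΔT/ΣR = (355.5 K − 277.92 K)/3.908 = 19.85 W/m
From the inner boundary to the fibreglass batt/cellular glass interface, ΣR_partial = 2.774 m·K/W.
T_interface = T_in − Q'·ΣR_partial = 355.5 K − (19.85)(2.774) = 300.4 K

T = 300.4 K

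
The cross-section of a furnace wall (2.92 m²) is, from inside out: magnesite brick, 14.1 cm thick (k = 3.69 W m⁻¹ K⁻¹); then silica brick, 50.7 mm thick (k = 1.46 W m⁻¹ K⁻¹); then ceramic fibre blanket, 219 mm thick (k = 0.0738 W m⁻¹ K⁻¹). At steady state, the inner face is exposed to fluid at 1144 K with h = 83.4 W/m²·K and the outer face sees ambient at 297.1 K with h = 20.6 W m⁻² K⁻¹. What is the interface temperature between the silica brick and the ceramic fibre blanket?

T = 1121 K

Treat each layer as a resistance in series:
  R_conv,in = 1/(hA) = 1/(83.4·2.92) = 0.004106 K/W
  R_magnesite brick = L/(kA) = 0.141/(3.69·2.92) = 0.01309 K/W
  R_silica brick = L/(kA) = 0.0507/(1.46·2.92) = 0.01189 K/W
  R_ceramic fibre blanket = L/(kA) = 0.219/(0.0738·2.92) = 1.016 K/W
  R_conv,out = 1/(hA) = 1/(20.6·2.92) = 0.01662 K/W
ΣR = 0.004106 + 0.01309 + 0.01189 + 1.016 + 0.01662 = 1.062 K/W
Q = ΔT/ΣR = (1144 K − 297.1 K)/1.062 = 797.5 W
From the inner boundary to the silica brick/ceramic fibre blanket interface, ΣR_partial = 0.02909 K/W.
T_interface = T_in − Q·ΣR_partial = 1144 K − (797.5)(0.02909) = 1121 K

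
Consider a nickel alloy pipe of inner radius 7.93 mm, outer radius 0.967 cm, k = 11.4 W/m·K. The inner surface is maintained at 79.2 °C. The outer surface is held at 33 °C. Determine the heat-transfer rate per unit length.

Q' = 2πk·ΔT/ln(r₂/r₁) = 2π × 11.4 × 46.2 / ln(0.00967/0.00793) = 16700 W/m

Q' = 16.7 kW/m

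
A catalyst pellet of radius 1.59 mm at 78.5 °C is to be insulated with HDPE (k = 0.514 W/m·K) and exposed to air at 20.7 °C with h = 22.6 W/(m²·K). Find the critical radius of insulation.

For a sphere, r_cr = 2k_ins/h = 2·0.514/22.6 = 0.0455 m = 4.55 cm

r_cr = 4.55 cm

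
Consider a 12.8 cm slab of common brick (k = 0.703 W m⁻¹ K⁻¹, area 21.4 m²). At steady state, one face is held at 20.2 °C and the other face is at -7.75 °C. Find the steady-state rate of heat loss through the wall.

Q = kA·ΔT/L = 0.703 × 21.4 × |20.2 °C − -7.75 °C| / 0.128 = 3290 W

Q = 3290 W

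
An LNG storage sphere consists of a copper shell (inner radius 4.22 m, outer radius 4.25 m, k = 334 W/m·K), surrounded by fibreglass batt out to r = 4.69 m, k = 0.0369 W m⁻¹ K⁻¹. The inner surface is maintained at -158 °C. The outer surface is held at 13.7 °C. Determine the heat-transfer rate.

Treat each layer as a resistance in series:
  R_copper = (1/4.22 − 1/4.25)/(4πk) = 0.001673/(4π·334) = 3.985×10^-7 K/W
  R_fibreglass batt = (1/4.25 − 1/4.69)/(4πk) = 0.02207/(4π·0.0369) = 0.04761 K/W
ΣR = 3.985×10^-7 + 0.04761 = 0.04761 K/W
Q = ΔT/ΣR = (-158 °C − 13.7 °C)/0.04761 = -3610 W
(Negative Q ⇒ heat flows inward; heat gain = 3610 W.)

Q = 3.61 kW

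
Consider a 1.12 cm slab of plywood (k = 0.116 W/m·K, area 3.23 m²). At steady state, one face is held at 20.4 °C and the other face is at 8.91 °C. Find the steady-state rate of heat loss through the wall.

Q = kA·ΔT/L = 0.116 × 3.23 × |20.4 °C − 8.91 °C| / 0.0112 = 384 W

Q = 384 W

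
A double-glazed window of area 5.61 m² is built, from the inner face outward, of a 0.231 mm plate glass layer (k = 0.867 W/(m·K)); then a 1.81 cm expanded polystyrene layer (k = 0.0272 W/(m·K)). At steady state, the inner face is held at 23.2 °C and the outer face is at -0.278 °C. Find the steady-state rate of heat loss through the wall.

Resistance network (inner→outer):
  R_plate glass = L/(kA) = 2.31×10^-4/(0.867·5.61) = 4.749×10^-5 K/W
  R_expanded polystyrene = L/(kA) = 0.0181/(0.0272·5.61) = 0.1186 K/W
ΣR = 4.749×10^-5 + 0.1186 = 0.1186 K/W
Q = ΔT/ΣR = (23.2 °C − -0.278 °C)/0.1186 = 198 W

Q = 198 W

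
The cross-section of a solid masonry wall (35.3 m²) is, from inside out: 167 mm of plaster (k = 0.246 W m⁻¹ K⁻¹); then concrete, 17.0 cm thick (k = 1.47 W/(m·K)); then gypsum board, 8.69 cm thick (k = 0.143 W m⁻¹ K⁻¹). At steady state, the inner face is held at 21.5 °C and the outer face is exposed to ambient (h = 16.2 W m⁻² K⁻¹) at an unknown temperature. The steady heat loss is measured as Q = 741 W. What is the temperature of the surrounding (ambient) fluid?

T_out = -9.23 °C

Sum the resistances:
  R_plaster = L/(kA) = 0.167/(0.246·35.3) = 0.01923 K/W
  R_concrete = L/(kA) = 0.170/(1.47·35.3) = 0.003276 K/W
  R_gypsum board = L/(kA) = 0.0869/(0.143·35.3) = 0.01722 K/W
  R_conv,out = 1/(hA) = 1/(16.2·35.3) = 0.001749 K/W
ΣR = 0.04147 K/W
ΔT = Q·ΣR = 741 × 0.04147 = 30.73 K
Heat flows outward, so T_out = T_in − ΔT = 21.5 − 30.73 = -9.23 °C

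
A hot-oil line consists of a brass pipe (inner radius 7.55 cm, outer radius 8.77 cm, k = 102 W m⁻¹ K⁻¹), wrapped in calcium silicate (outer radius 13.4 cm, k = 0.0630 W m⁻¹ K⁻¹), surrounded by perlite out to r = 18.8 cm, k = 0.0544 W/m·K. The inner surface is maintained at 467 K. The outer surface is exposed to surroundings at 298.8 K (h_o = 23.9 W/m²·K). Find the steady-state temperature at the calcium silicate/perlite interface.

T = 381 K

Treat each layer as a resistance in series:
  R'_brass = ln(0.0877/0.0755)/(2πk) = 0.1498/(2π·102) = 2.337×10^-4 m·K/W
  R'_calcium silicate = ln(0.134/0.0877)/(2πk) = 0.4239/(2π·0.0630) = 1.071 m·K/W
  R'_perlite = ln(0.188/0.134)/(2πk) = 0.3386/(2π·0.0544) = 0.9906 m·K/W
  R'_conv,out = 1/(2πr h) = 1/(2π·0.188·23.9) = 0.03542 m·K/W
ΣR = 2.337×10^-4 + 1.071 + 0.9906 + 0.03542 = 2.097 m·K/W
Q' = ΔT/ΣR = (467 K − 298.8 K)/2.097 = 80.21 W/m
From the inner boundary to the calcium silicate/perlite interface, ΣR_partial = 1.071 m·K/W.
T_interface = T_in − Q'·ΣR_partial = 467 K − (80.21)(1.071) = 381 K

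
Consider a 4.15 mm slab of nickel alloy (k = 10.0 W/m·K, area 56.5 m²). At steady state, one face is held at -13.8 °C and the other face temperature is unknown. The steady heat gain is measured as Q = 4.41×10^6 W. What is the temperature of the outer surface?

Series resistances:
  R_nickel alloy = L/(kA) = 0.00415/(10.0·56.5) = 7.345×10^-6 K/W
ΣR = 7.345×10^-6 K/W
ΔT = Q·ΣR = 4.41×10^6 × 7.345×10^-6 = 32.39 K
Heat flows inward, so T_out = T_in + ΔT = -13.8 + 32.39 = 18.6 °C

T_out = 18.6 °C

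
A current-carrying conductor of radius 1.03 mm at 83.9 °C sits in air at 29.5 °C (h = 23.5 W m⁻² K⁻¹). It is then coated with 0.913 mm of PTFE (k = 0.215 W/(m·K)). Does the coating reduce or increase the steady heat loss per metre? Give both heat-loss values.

Critical radius for a cylinder: r_cr = k/h = 0.00915 m = 0.915 cm.
Outer radius after coating: r₂ = 0.00103 + 9.13×10^-4 = 0.001943 m.
Since r₁ < r_cr and r₂ ≤ r_cr, the coating moves toward the maximum at r_cr — heat loss rises.
Bare: R = 1/(2πr₁h) = 6.575 m·K/W; Q = 54.4/6.575 = 8.27 W/m.
Coated: R = R_cond + R_conv = 3.955 m·K/W; Q = 54.4/3.955 = 13.8 W/m.

increases: 8.27 → 13.8 W/m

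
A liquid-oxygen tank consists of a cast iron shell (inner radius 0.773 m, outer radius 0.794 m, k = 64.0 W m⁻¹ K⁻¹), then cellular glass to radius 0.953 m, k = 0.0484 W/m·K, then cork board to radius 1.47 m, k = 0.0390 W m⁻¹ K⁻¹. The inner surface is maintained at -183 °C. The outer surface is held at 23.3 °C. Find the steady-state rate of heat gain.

Q = 188 W

Resistance network (inner→outer):
  R_cast iron = (1/0.773 − 1/0.794)/(4πk) = 0.03422/(4π·64.0) = 4.254×10^-5 K/W
  R_cellular glass = (1/0.794 − 1/0.953)/(4πk) = 0.2101/(4π·0.0484) = 0.3455 K/W
  R_cork board = (1/0.953 − 1/1.47)/(4πk) = 0.3690/(4π·0.0390) = 0.7530 K/W
ΣR = 4.254×10^-5 + 0.3455 + 0.7530 = 1.099 K/W
Q = ΔT/ΣR = (-183 °C − 23.3 °C)/1.099 = -188 W
(Negative Q ⇒ heat flows inward; heat gain = 188 W.)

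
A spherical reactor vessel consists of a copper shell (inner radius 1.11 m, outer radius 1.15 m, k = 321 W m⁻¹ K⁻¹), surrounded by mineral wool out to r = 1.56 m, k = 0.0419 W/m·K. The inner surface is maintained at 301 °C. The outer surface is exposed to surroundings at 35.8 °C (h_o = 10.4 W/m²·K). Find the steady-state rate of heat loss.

Series thermal resistances, inner to outer:
  R_copper = (1/1.11 − 1/1.15)/(4πk) = 0.03134/(4π·321) = 7.768×10^-6 K/W
  R_mineral wool = (1/1.15 − 1/1.56)/(4πk) = 0.2285/(4π·0.0419) = 0.4340 K/W
  R_conv,out = 1/(4πr²h) = 1/(4π·1.56²·10.4) = 0.003144 K/W
ΣR = 7.768×10^-6 + 0.4340 + 0.003144 = 0.4372 K/W
Q = ΔT/ΣR = (301 °C − 35.8 °C)/0.4372 = 607 W

Q = 607 W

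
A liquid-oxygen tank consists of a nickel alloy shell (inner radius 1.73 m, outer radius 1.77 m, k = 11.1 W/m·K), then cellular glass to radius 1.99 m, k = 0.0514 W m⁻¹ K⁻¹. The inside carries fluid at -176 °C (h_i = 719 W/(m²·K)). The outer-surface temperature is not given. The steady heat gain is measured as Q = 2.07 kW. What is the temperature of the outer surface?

Sum the resistances:
  R_conv,in = 1/(4πr²h) = 1/(4π·1.73²·719) = 3.698×10^-5 K/W
  R_nickel alloy = (1/1.73 − 1/1.77)/(4πk) = 0.01306/(4π·11.1) = 9.365×10^-5 K/W
  R_cellular glass = (1/1.77 − 1/1.99)/(4πk) = 0.06246/(4π·0.0514) = 0.09670 K/W
ΣR = 0.09683 K/W
ΔT = Q·ΣR = 2070 × 0.09683 = 200.4 K
Heat flows inward, so T_out = T_in + ΔT = -176 + 200.4 = 24.4 °C

T_out = 24.4 °C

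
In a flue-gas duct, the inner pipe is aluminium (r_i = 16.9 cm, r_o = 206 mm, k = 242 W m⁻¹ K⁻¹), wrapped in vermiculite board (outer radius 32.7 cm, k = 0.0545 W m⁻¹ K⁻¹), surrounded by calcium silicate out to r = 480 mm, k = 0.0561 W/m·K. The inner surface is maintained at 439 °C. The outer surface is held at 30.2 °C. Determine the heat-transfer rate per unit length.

Q' = 168 W/m

Resistance network (inner→outer):
  R'_aluminium = ln(0.206/0.169)/(2πk) = 0.1980/(2π·242) = 1.302×10^-4 m·K/W
  R'_vermiculite board = ln(0.327/0.206)/(2πk) = 0.4621/(2π·0.0545) = 1.349 m·K/W
  R'_calcium silicate = ln(0.480/0.327)/(2πk) = 0.3838/(2π·0.0561) = 1.089 m·K/W
ΣR = 1.302×10^-4 + 1.349 + 1.089 = 2.438 m·K/W
Q' = ΔT/ΣR = (439 °C − 30.2 °C)/2.438 = 168 W/m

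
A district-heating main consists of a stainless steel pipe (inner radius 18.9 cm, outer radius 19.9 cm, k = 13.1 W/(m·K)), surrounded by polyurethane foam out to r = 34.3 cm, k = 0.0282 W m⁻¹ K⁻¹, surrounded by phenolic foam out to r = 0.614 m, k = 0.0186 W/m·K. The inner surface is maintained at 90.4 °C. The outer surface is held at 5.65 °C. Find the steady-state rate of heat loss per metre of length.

Q' = 10.5 W/m

Series thermal resistances, inner to outer:
  R'_stainless steel = ln(0.199/0.189)/(2πk) = 0.05156/(2π·13.1) = 6.264×10^-4 m·K/W
  R'_polyurethane foam = ln(0.343/0.199)/(2πk) = 0.5444/(2π·0.0282) = 3.073 m·K/W
  R'_phenolic foam = ln(0.614/0.343)/(2πk) = 0.5823/(2π·0.0186) = 4.982 m·K/W
ΣR = 6.264×10^-4 + 3.073 + 4.982 = 8.056 m·K/W
Q' = ΔT/ΣR = (90.4 °C − 5.65 °C)/8.056 = 10.5 W/m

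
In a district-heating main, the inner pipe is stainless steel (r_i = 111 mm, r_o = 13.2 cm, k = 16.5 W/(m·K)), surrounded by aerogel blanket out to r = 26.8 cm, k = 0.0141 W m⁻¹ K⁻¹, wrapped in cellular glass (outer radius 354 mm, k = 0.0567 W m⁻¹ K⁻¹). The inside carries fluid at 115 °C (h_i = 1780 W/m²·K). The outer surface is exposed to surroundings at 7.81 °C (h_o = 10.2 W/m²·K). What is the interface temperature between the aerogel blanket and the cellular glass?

T = 17.8 °C

Treat each layer as a resistance in series:
  R'_conv,in = 1/(2πr h) = 1/(2π·0.111·1780) = 8.055×10^-4 m·K/W
  R'_stainless steel = ln(0.132/0.111)/(2πk) = 0.1733/(2π·16.5) = 0.001671 m·K/W
  R'_aerogel blanket = ln(0.268/0.132)/(2πk) = 0.7082/(2π·0.0141) = 7.994 m·K/W
  R'_cellular glass = ln(0.354/0.268)/(2πk) = 0.2783/(2π·0.0567) = 0.7812 m·K/W
  R'_conv,out = 1/(2πr h) = 1/(2π·0.354·10.2) = 0.04408 m·K/W
ΣR = 8.055×10^-4 + 0.001671 + 7.994 + 0.7812 + 0.04408 = 8.822 m·K/W
Q' = ΔT/ΣR = (115 °C − 7.81 °C)/8.822 = 12.15 W/m
From the inner boundary to the aerogel blanket/cellular glass interface, ΣR_partial = 7.996 m·K/W.
T_interface = T_in − Q'·ΣR_partial = 115 °C − (12.15)(7.996) = 17.8 °C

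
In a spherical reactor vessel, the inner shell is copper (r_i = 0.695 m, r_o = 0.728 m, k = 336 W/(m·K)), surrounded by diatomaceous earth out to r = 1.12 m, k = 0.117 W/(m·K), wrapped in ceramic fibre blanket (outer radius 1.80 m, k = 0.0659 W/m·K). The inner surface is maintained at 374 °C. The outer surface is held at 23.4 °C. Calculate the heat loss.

Q = 477 W

Series thermal resistances, inner to outer:
  R_copper = (1/0.695 − 1/0.728)/(4πk) = 0.06522/(4π·336) = 1.545×10^-5 K/W
  R_diatomaceous earth = (1/0.728 − 1/1.12)/(4πk) = 0.4808/(4π·0.117) = 0.3270 K/W
  R_ceramic fibre blanket = (1/1.12 − 1/1.80)/(4πk) = 0.3373/(4π·0.0659) = 0.4073 K/W
ΣR = 1.545×10^-5 + 0.3270 + 0.4073 = 0.7343 K/W
Q = ΔT/ΣR = (374 °C − 23.4 °C)/0.7343 = 477 W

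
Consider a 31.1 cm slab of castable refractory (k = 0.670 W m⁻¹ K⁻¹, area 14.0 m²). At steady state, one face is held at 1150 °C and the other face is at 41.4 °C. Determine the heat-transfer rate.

Q = 33400 W

Q = kA·ΔT/L = 0.670 × 14.0 × |1150 °C − 41.4 °C| / 0.311 = 33400 W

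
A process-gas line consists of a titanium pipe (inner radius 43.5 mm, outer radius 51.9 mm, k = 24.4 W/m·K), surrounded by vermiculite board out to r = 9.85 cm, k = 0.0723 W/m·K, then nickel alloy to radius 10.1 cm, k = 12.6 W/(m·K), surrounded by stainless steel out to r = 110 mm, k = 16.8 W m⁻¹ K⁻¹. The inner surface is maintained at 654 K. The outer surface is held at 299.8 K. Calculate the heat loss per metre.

Q' = 251 W/m

Treat each layer as a resistance in series:
  R'_titanium = ln(0.0519/0.0435)/(2πk) = 0.1766/(2π·24.4) = 0.001152 m·K/W
  R'_vermiculite board = ln(0.0985/0.0519)/(2πk) = 0.6407/(2π·0.0723) = 1.410 m·K/W
  R'_nickel alloy = ln(0.101/0.0985)/(2πk) = 0.02506/(2π·12.6) = 3.166×10^-4 m·K/W
  R'_stainless steel = ln(0.110/0.101)/(2πk) = 0.08536/(2π·16.8) = 8.087×10^-4 m·K/W
ΣR = 0.001152 + 1.410 + 3.166×10^-4 + 8.087×10^-4 = 1.412 m·K/W
Q' = ΔT/ΣR = (654 K − 299.8 K)/1.412 = 251 W/m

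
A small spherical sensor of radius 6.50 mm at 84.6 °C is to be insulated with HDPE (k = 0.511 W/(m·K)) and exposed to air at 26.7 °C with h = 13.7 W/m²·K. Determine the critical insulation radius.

r_cr = 7.46 cm

For a sphere, r_cr = 2k_ins/h = 2·0.511/13.7 = 0.0746 m = 7.46 cm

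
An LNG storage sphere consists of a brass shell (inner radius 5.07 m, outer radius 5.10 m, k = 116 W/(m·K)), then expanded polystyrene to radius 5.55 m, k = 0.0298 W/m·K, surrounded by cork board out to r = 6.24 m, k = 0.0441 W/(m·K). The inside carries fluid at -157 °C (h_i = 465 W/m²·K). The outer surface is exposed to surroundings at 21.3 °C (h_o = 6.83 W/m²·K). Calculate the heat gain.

Resistance network (inner→outer):
  R_conv,in = 1/(4πr²h) = 1/(4π·5.07²·465) = 6.658×10^-6 K/W
  R_brass = (1/5.07 − 1/5.10)/(4πk) = 0.001160/(4π·116) = 7.959×10^-7 K/W
  R_expanded polystyrene = (1/5.10 − 1/5.55)/(4πk) = 0.01590/(4π·0.0298) = 0.04245 K/W
  R_cork board = (1/5.55 − 1/6.24)/(4πk) = 0.01992/(4π·0.0441) = 0.03595 K/W
  R_conv,out = 1/(4πr²h) = 1/(4π·6.24²·6.83) = 2.992×10^-4 K/W
ΣR = 6.658×10^-6 + 7.959×10^-7 + 0.04245 + 0.03595 + 2.992×10^-4 = 0.07871 K/W
Q = ΔT/ΣR = (-157 °C − 21.3 °C)/0.07871 = -2270 W
(Negative Q ⇒ heat flows inward; heat gain = 2270 W.)

Q = 2.27 kW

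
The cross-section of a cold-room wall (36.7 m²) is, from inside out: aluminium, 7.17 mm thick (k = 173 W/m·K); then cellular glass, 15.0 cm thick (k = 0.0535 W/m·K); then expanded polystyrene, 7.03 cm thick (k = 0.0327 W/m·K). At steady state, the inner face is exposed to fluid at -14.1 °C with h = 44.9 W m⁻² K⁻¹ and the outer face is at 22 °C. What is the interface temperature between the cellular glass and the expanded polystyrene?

T = 6.40 °C

Resistance network (inner→outer):
  R_conv,in = 1/(hA) = 1/(44.9·36.7) = 6.069×10^-4 K/W
  R_aluminium = L/(kA) = 0.00717/(173·36.7) = 1.129×10^-6 K/W
  R_cellular glass = L/(kA) = 0.150/(0.0535·36.7) = 0.07640 K/W
  R_expanded polystyrene = L/(kA) = 0.0703/(0.0327·36.7) = 0.05858 K/W
ΣR = 6.069×10^-4 + 1.129×10^-6 + 0.07640 + 0.05858 = 0.1356 K/W
Q = ΔT/ΣR = (-14.1 °C − 22 °C)/0.1356 = -266.2 W
From the inner boundary to the cellular glass/expanded polystyrene interface, ΣR_partial = 0.07701 K/W.
T_interface = T_in − Q·ΣR_partial = -14.1 °C − (-266.2)(0.07701) = 6.40 °C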